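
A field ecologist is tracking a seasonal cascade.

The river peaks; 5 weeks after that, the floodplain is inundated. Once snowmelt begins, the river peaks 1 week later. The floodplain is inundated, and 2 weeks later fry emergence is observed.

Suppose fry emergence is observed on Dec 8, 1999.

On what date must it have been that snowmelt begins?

Fry emergence is observed: Dec 8, 1999.
The floodplain is inundated: Dec 8, 1999 − 2 weeks = Nov 24, 1999.
The river peaks: Nov 24, 1999 − 5 weeks = Oct 20, 1999.
Snowmelt begins: Oct 20, 1999 − 1 week = Oct 13, 1999.

Oct 13, 1999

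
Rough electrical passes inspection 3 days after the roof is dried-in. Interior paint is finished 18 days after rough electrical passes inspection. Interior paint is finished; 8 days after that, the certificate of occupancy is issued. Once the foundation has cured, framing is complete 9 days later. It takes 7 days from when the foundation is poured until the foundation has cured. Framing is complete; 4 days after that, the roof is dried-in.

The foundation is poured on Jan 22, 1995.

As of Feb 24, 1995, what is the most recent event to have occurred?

The foundation is poured: Jan 22, 1995.
The foundation has cured: Jan 22, 1995 + 7 days = Jan 29, 1995.
Framing is complete: Jan 29, 1995 + 9 days = Feb 7, 1995.
The roof is dried-in: Feb 7, 1995 + 4 days = Feb 11, 1995.
Rough electrical passes inspection: Feb 11, 1995 + 3 days = Feb 14, 1995.
Interior paint is finished: Feb 14, 1995 + 18 days = Mar 4, 1995.
The certificate of occupancy is issued: Mar 4, 1995 + 8 days = Mar 12, 1995.
Feb 24, 1995 falls between when rough electrical passes inspection (Feb 14, 1995) and when interior paint is finished (Mar 4, 1995).

Rough electrical passes inspection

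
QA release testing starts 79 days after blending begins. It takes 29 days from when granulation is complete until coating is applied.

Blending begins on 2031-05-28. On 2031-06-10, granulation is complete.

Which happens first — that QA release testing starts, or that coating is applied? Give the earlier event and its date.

Blending begins: May 28, 2031.
QA release testing starts: May 28, 2031 + 79 days = Aug 15, 2031.
Granulation is complete: Jun 10, 2031.
Coating is applied: Jun 10, 2031 + 29 days = Jul 9, 2031.
Comparing: QA release testing starts on Aug 15, 2031 vs coating is applied on Jul 9, 2031. Earlier: coating is applied.

Coating is applied — 2031-07-09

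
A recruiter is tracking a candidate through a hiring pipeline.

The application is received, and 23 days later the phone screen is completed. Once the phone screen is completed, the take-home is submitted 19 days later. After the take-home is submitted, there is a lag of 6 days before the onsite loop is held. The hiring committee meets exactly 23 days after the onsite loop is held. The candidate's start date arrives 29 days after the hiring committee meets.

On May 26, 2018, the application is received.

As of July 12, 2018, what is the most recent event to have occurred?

The take-home is submitted

The application is received: May 26, 2018.
The phone screen is completed: May 26, 2018 + 23 days = Jun 18, 2018.
The take-home is submitted: Jun 18, 2018 + 19 days = Jul 7, 2018.
The onsite loop is held: Jul 7, 2018 + 6 days = Jul 13, 2018.
The hiring committee meets: Jul 13, 2018 + 23 days = Aug 5, 2018.
The candidate's start date arrives: Aug 5, 2018 + 29 days = Sep 3, 2018.
Jul 12, 2018 falls between when the take-home is submitted (Jul 7, 2018) and when the onsite loop is held (Jul 13, 2018).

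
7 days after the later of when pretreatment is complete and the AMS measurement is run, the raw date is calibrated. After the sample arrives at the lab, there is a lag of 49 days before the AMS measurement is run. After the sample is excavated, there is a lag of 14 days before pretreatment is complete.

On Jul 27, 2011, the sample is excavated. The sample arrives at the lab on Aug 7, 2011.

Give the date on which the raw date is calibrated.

The sample is excavated: Jul 27, 2011.
Pretreatment is complete: Jul 27, 2011 + 14 days = Aug 10, 2011.
The sample arrives at the lab: Aug 7, 2011.
The AMS measurement is run: Aug 7, 2011 + 49 days = Sep 25, 2011.
Both prerequisites met — pretreatment is complete (Aug 10, 2011), the AMS measurement is run (Sep 25, 2011); the later is Sep 25, 2011.
The raw date is calibrated: Sep 25, 2011 + 7 days = Oct 2, 2011.

Oct 2, 2011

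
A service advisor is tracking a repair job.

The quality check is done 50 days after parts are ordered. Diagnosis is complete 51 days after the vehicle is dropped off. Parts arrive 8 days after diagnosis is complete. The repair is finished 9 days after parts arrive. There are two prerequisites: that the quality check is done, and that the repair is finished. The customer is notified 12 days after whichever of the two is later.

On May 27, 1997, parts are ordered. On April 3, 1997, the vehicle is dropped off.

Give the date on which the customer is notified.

Parts are ordered: May 27, 1997.
The quality check is done: May 27, 1997 + 50 days = Jul 16, 1997.
The vehicle is dropped off: Apr 3, 1997.
Diagnosis is complete: Apr 3, 1997 + 51 days = May 24, 1997.
Parts arrive: May 24, 1997 + 8 days = Jun 1, 1997.
The repair is finished: Jun 1, 1997 + 9 days = Jun 10, 1997.
Both prerequisites met — the quality check is done (Jul 16, 1997), the repair is finished (Jun 10, 1997); the later is Jul 16, 1997.
The customer is notified: Jul 16, 1997 + 12 days = Jul 28, 1997.

July 28, 1997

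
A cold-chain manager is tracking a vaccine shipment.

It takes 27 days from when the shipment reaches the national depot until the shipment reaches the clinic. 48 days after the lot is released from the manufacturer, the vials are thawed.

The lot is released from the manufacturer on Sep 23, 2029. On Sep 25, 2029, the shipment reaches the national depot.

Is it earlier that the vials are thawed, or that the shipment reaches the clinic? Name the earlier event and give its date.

The shipment reaches the clinic — Oct 22, 2029

The lot is released from the manufacturer: Sep 23, 2029.
The vials are thawed: Sep 23, 2029 + 48 days = Nov 10, 2029.
The shipment reaches the national depot: Sep 25, 2029.
The shipment reaches the clinic: Sep 25, 2029 + 27 days = Oct 22, 2029.
Comparing: the vials are thawed on Nov 10, 2029 vs the shipment reaches the clinic on Oct 22, 2029. Earlier: the shipment reaches the clinic.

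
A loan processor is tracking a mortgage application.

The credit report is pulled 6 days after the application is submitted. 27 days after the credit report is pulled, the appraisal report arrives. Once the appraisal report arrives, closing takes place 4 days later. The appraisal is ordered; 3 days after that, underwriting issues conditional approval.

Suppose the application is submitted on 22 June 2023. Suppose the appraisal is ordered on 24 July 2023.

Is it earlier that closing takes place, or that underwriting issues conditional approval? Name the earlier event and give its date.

Underwriting issues conditional approval — 27 July 2023

The application is submitted: Jun 22, 2023.
The credit report is pulled: Jun 22, 2023 + 6 days = Jun 28, 2023.
The appraisal report arrives: Jun 28, 2023 + 27 days = Jul 25, 2023.
Closing takes place: Jul 25, 2023 + 4 days = Jul 29, 2023.
The appraisal is ordered: Jul 24, 2023.
Underwriting issues conditional approval: Jul 24, 2023 + 3 days = Jul 27, 2023.
Comparing: closing takes place on Jul 29, 2023 vs underwriting issues conditional approval on Jul 27, 2023. Earlier: underwriting issues conditional approval.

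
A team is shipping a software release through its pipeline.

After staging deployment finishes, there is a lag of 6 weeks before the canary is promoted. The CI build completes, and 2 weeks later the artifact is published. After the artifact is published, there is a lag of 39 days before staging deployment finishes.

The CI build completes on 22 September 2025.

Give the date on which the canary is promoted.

The CI build completes: Sep 22, 2025.
The artifact is published: Sep 22, 2025 + 2 weeks = Oct 6, 2025.
Staging deployment finishes: Oct 6, 2025 + 39 days = Nov 14, 2025.
The canary is promoted: Nov 14, 2025 + 6 weeks = Dec 26, 2025.

26 December 2025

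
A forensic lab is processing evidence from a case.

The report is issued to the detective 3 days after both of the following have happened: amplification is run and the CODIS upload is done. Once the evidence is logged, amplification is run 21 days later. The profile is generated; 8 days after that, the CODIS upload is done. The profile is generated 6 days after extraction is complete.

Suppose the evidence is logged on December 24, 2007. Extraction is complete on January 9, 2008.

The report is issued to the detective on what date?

The evidence is logged: Dec 24, 2007.
Amplification is run: Dec 24, 2007 + 21 days = Jan 14, 2008.
Extraction is complete: Jan 9, 2008.
The profile is generated: Jan 9, 2008 + 6 days = Jan 15, 2008.
The CODIS upload is done: Jan 15, 2008 + 8 days = Jan 23, 2008.
Both prerequisites met — amplification is run (Jan 14, 2008), the CODIS upload is done (Jan 23, 2008); the later is Jan 23, 2008.
The report is issued to the detective: Jan 23, 2008 + 3 days = Jan 26, 2008.

January 26, 2008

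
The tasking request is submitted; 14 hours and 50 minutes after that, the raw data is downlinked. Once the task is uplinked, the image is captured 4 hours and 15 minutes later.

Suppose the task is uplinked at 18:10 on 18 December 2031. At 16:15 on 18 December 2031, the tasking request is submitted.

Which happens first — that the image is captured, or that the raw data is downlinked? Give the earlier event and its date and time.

The task is uplinked: 18:10 Dec 18, 2031.
The image is captured: 18:10 Dec 18, 2031 + 4h15m = 22:25 Dec 18, 2031.
The tasking request is submitted: 16:15 Dec 18, 2031.
The raw data is downlinked: 16:15 Dec 18, 2031 + 14h50m = 07:05 Dec 19, 2031.
Comparing: the image is captured at 22:25 Dec 18, 2031 vs the raw data is downlinked at 07:05 Dec 19, 2031. Earlier: the image is captured.

The image is captured — 22:25 on 18 December 2031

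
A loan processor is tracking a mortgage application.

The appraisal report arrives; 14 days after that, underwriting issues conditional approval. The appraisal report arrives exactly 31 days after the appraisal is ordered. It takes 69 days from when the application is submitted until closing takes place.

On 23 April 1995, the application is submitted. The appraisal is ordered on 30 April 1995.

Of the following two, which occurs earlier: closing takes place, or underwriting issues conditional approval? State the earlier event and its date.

The application is submitted: Apr 23, 1995.
Closing takes place: Apr 23, 1995 + 69 days = Jul 1, 1995.
The appraisal is ordered: Apr 30, 1995.
The appraisal report arrives: Apr 30, 1995 + 31 days = May 31, 1995.
Underwriting issues conditional approval: May 31, 1995 + 14 days = Jun 14, 1995.
Comparing: closing takes place on Jul 1, 1995 vs underwriting issues conditional approval on Jun 14, 1995. Earlier: underwriting issues conditional approval.

Underwriting issues conditional approval — 14 June 1995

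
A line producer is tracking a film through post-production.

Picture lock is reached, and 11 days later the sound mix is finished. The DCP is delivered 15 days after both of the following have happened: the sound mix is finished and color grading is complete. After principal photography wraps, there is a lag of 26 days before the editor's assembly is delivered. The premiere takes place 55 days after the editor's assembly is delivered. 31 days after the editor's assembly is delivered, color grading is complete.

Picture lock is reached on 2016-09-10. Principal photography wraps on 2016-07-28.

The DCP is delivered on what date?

Picture lock is reached: Sep 10, 2016.
The sound mix is finished: Sep 10, 2016 + 11 days = Sep 21, 2016.
Principal photography wraps: Jul 28, 2016.
The editor's assembly is delivered: Jul 28, 2016 + 26 days = Aug 23, 2016.
Color grading is complete: Aug 23, 2016 + 31 days = Sep 23, 2016.
Both prerequisites met — the sound mix is finished (Sep 21, 2016), color grading is complete (Sep 23, 2016); the later is Sep 23, 2016.
The DCP is delivered: Sep 23, 2016 + 15 days = Oct 8, 2016.

2016-10-08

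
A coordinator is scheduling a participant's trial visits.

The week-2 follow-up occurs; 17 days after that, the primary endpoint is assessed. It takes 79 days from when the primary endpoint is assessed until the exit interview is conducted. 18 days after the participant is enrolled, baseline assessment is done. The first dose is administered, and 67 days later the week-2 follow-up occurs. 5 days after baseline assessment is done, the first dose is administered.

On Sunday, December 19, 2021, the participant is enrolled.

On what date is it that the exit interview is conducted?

Thursday, June 23, 2022

The participant is enrolled: Dec 19, 2021.
Baseline assessment is done: Dec 19, 2021 + 18 days = Jan 6, 2022.
The first dose is administered: Jan 6, 2022 + 5 days = Jan 11, 2022.
The week-2 follow-up occurs: Jan 11, 2022 + 67 days = Mar 19, 2022.
The primary endpoint is assessed: Mar 19, 2022 + 17 days = Apr 5, 2022.
The exit interview is conducted: Apr 5, 2022 + 79 days = Jun 23, 2022.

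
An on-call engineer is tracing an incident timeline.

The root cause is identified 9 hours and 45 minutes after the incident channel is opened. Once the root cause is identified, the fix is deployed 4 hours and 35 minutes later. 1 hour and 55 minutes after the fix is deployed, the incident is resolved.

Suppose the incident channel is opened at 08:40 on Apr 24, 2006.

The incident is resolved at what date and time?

00:55 on Apr 25, 2006

The incident channel is opened: 08:40 Apr 24, 2006.
The root cause is identified: 08:40 Apr 24, 2006 + 9h45m = 18:25 Apr 24, 2006.
The fix is deployed: 18:25 Apr 24, 2006 + 4h35m = 23:00 Apr 24, 2006.
The incident is resolved: 23:00 Apr 24, 2006 + 1h55m = 00:55 Apr 25, 2006.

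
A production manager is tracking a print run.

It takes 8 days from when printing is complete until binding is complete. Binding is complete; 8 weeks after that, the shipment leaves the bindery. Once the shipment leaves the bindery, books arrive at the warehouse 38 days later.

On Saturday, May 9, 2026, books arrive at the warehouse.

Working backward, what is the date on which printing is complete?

Tuesday, January 27, 2026

Books arrive at the warehouse: May 9, 2026.
The shipment leaves the bindery: May 9, 2026 − 38 days = Apr 1, 2026.
Binding is complete: Apr 1, 2026 − 8 weeks = Feb 4, 2026.
Printing is complete: Feb 4, 2026 − 8 days = Jan 27, 2026.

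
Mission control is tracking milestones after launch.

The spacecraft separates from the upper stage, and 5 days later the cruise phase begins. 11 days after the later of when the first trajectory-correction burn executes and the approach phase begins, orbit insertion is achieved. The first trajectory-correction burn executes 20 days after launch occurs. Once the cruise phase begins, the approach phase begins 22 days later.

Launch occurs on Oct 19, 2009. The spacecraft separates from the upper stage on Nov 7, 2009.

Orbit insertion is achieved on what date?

Launch occurs: Oct 19, 2009.
The first trajectory-correction burn executes: Oct 19, 2009 + 20 days = Nov 8, 2009.
The spacecraft separates from the upper stage: Nov 7, 2009.
The cruise phase begins: Nov 7, 2009 + 5 days = Nov 12, 2009.
The approach phase begins: Nov 12, 2009 + 22 days = Dec 4, 2009.
Both prerequisites met — the first trajectory-correction burn executes (Nov 8, 2009), the approach phase begins (Dec 4, 2009); the later is Dec 4, 2009.
Orbit insertion is achieved: Dec 4, 2009 + 11 days = Dec 15, 2009.

Dec 15, 2009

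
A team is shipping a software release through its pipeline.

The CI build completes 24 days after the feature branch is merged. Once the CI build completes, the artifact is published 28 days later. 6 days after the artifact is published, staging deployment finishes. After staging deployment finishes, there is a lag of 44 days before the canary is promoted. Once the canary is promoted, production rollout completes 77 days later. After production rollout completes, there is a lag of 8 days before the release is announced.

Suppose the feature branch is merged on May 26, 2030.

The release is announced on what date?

The feature branch is merged: May 26, 2030.
The CI build completes: May 26, 2030 + 24 days = Jun 19, 2030.
The artifact is published: Jun 19, 2030 + 28 days = Jul 17, 2030.
Staging deployment finishes: Jul 17, 2030 + 6 days = Jul 23, 2030.
The canary is promoted: Jul 23, 2030 + 44 days = Sep 5, 2030.
Production rollout completes: Sep 5, 2030 + 77 days = Nov 21, 2030.
The release is announced: Nov 21, 2030 + 8 days = Nov 29, 2030.

Nov 29, 2030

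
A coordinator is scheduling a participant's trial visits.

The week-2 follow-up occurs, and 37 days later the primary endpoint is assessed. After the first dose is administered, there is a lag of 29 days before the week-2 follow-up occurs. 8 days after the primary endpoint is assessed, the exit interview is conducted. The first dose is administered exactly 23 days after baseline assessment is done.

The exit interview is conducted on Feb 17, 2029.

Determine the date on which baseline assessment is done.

Nov 12, 2028

The exit interview is conducted: Feb 17, 2029.
The primary endpoint is assessed: Feb 17, 2029 − 8 days = Feb 9, 2029.
The week-2 follow-up occurs: Feb 9, 2029 − 37 days = Jan 3, 2029.
The first dose is administered: Jan 3, 2029 − 29 days = Dec 5, 2028.
Baseline assessment is done: Dec 5, 2028 − 23 days = Nov 12, 2028.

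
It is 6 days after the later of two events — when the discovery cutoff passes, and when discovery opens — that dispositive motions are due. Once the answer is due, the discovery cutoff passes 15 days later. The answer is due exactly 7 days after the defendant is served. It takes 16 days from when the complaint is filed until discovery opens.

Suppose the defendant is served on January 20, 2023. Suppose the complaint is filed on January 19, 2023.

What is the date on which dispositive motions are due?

The defendant is served: Jan 20, 2023.
The answer is due: Jan 20, 2023 + 7 days = Jan 27, 2023.
The discovery cutoff passes: Jan 27, 2023 + 15 days = Feb 11, 2023.
The complaint is filed: Jan 19, 2023.
Discovery opens: Jan 19, 2023 + 16 days = Feb 4, 2023.
Both prerequisites met — the discovery cutoff passes (Feb 11, 2023), discovery opens (Feb 4, 2023); the later is Feb 11, 2023.
Dispositive motions are due: Feb 11, 2023 + 6 days = Feb 17, 2023.

February 17, 2023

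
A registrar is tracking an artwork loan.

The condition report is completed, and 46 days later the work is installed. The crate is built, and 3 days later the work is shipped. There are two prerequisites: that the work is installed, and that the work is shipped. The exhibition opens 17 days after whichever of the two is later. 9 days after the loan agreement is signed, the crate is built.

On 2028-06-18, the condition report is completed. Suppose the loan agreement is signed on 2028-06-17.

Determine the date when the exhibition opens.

2028-08-20

The condition report is completed: Jun 18, 2028.
The work is installed: Jun 18, 2028 + 46 days = Aug 3, 2028.
The loan agreement is signed: Jun 17, 2028.
The crate is built: Jun 17, 2028 + 9 days = Jun 26, 2028.
The work is shipped: Jun 26, 2028 + 3 days = Jun 29, 2028.
Both prerequisites met — the work is installed (Aug 3, 2028), the work is shipped (Jun 29, 2028); the later is Aug 3, 2028.
The exhibition opens: Aug 3, 2028 + 17 days = Aug 20, 2028.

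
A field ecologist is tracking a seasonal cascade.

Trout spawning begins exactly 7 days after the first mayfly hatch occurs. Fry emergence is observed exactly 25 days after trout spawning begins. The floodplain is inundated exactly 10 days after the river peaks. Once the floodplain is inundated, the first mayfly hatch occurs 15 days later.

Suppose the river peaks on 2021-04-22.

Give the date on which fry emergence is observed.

The river peaks: Apr 22, 2021.
The floodplain is inundated: Apr 22, 2021 + 10 days = May 2, 2021.
The first mayfly hatch occurs: May 2, 2021 + 15 days = May 17, 2021.
Trout spawning begins: May 17, 2021 + 7 days = May 24, 2021.
Fry emergence is observed: May 24, 2021 + 25 days = Jun 18, 2021.

2021-06-18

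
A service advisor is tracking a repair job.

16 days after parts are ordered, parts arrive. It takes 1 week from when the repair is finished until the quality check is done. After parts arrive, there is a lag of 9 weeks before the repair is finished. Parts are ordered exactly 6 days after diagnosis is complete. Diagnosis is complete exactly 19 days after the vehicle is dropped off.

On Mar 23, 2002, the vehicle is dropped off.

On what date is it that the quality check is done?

Jul 12, 2002

The vehicle is dropped off: Mar 23, 2002.
Diagnosis is complete: Mar 23, 2002 + 19 days = Apr 11, 2002.
Parts are ordered: Apr 11, 2002 + 6 days = Apr 17, 2002.
Parts arrive: Apr 17, 2002 + 16 days = May 3, 2002.
The repair is finished: May 3, 2002 + 9 weeks = Jul 5, 2002.
The quality check is done: Jul 5, 2002 + 1 week = Jul 12, 2002.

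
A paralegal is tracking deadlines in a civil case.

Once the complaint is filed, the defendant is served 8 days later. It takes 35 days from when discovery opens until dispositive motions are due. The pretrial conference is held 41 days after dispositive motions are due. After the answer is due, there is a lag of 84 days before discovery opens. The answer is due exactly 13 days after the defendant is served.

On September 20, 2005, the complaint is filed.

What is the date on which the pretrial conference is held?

March 20, 2006

The complaint is filed: Sep 20, 2005.
The defendant is served: Sep 20, 2005 + 8 days = Sep 28, 2005.
The answer is due: Sep 28, 2005 + 13 days = Oct 11, 2005.
Discovery opens: Oct 11, 2005 + 84 days = Jan 3, 2006.
Dispositive motions are due: Jan 3, 2006 + 35 days = Feb 7, 2006.
The pretrial conference is held: Feb 7, 2006 + 41 days = Mar 20, 2006.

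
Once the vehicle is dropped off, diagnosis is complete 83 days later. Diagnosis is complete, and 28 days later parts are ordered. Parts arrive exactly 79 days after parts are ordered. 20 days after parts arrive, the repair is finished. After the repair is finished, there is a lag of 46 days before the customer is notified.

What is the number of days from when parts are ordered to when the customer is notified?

145 days

Causal path: parts are ordered → parts arrive → the repair is finished → the customer is notified.
Total delay along the path: 79 + 20 + 46 = 145 days.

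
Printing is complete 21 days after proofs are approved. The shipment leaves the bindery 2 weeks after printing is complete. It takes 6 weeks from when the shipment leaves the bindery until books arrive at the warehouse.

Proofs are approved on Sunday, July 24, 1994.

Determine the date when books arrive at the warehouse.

Sunday, October 9, 1994

Proofs are approved: Jul 24, 1994.
Printing is complete: Jul 24, 1994 + 21 days = Aug 14, 1994.
The shipment leaves the bindery: Aug 14, 1994 + 2 weeks = Aug 28, 1994.
Books arrive at the warehouse: Aug 28, 1994 + 6 weeks = Oct 9, 1994.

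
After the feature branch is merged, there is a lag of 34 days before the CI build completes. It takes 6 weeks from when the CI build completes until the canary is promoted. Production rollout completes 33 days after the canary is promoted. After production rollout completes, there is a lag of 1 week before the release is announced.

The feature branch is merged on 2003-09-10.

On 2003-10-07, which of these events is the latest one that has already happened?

The feature branch is merged: Sep 10, 2003.
The CI build completes: Sep 10, 2003 + 34 days = Oct 14, 2003.
The canary is promoted: Oct 14, 2003 + 6 weeks = Nov 25, 2003.
Production rollout completes: Nov 25, 2003 + 33 days = Dec 28, 2003.
The release is announced: Dec 28, 2003 + 1 week = Jan 4, 2004.
Oct 7, 2003 falls between when the feature branch is merged (Sep 10, 2003) and when the CI build completes (Oct 14, 2003).

The feature branch is merged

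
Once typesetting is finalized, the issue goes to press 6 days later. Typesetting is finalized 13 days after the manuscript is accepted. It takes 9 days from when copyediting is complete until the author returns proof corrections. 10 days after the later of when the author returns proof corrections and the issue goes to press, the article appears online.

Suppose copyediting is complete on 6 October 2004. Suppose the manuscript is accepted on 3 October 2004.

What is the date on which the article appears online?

1 November 2004

Copyediting is complete: Oct 6, 2004.
The author returns proof corrections: Oct 6, 2004 + 9 days = Oct 15, 2004.
The manuscript is accepted: Oct 3, 2004.
Typesetting is finalized: Oct 3, 2004 + 13 days = Oct 16, 2004.
The issue goes to press: Oct 16, 2004 + 6 days = Oct 22, 2004.
Both prerequisites met — the author returns proof corrections (Oct 15, 2004), the issue goes to press (Oct 22, 2004); the later is Oct 22, 2004.
The article appears online: Oct 22, 2004 + 10 days = Nov 1, 2004.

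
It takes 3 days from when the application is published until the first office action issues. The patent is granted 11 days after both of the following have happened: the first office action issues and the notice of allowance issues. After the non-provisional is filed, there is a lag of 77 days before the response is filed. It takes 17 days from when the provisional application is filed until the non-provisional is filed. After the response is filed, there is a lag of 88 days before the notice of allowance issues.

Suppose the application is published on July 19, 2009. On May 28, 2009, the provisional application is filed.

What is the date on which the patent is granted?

December 7, 2009

The application is published: Jul 19, 2009.
The first office action issues: Jul 19, 2009 + 3 days = Jul 22, 2009.
The provisional application is filed: May 28, 2009.
The non-provisional is filed: May 28, 2009 + 17 days = Jun 14, 2009.
The response is filed: Jun 14, 2009 + 77 days = Aug 30, 2009.
The notice of allowance issues: Aug 30, 2009 + 88 days = Nov 26, 2009.
Both prerequisites met — the first office action issues (Jul 22, 2009), the notice of allowance issues (Nov 26, 2009); the later is Nov 26, 2009.
The patent is granted: Nov 26, 2009 + 11 days = Dec 7, 2009.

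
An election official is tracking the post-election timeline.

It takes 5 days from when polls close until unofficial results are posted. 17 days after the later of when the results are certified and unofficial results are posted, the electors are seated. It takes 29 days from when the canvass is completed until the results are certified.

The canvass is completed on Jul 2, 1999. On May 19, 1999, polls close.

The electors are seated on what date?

The canvass is completed: Jul 2, 1999.
The results are certified: Jul 2, 1999 + 29 days = Jul 31, 1999.
Polls close: May 19, 1999.
Unofficial results are posted: May 19, 1999 + 5 days = May 24, 1999.
Both prerequisites met — the results are certified (Jul 31, 1999), unofficial results are posted (May 24, 1999); the later is Jul 31, 1999.
The electors are seated: Jul 31, 1999 + 17 days = Aug 17, 1999.

Aug 17, 1999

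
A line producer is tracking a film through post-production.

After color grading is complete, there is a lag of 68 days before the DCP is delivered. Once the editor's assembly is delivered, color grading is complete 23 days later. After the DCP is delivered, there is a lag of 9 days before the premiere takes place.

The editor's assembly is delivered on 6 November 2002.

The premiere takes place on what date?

14 February 2003

The editor's assembly is delivered: Nov 6, 2002.
Color grading is complete: Nov 6, 2002 + 23 days = Nov 29, 2002.
The DCP is delivered: Nov 29, 2002 + 68 days = Feb 5, 2003.
The premiere takes place: Feb 5, 2003 + 9 days = Feb 14, 2003.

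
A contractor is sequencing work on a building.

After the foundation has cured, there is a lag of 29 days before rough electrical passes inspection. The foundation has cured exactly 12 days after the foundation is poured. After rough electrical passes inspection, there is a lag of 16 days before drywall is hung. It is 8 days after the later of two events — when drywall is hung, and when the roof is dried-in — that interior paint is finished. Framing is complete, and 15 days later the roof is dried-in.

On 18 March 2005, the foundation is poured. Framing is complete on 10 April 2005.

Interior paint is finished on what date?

22 May 2005

The foundation is poured: Mar 18, 2005.
The foundation has cured: Mar 18, 2005 + 12 days = Mar 30, 2005.
Rough electrical passes inspection: Mar 30, 2005 + 29 days = Apr 28, 2005.
Drywall is hung: Apr 28, 2005 + 16 days = May 14, 2005.
Framing is complete: Apr 10, 2005.
The roof is dried-in: Apr 10, 2005 + 15 days = Apr 25, 2005.
Both prerequisites met — drywall is hung (May 14, 2005), the roof is dried-in (Apr 25, 2005); the later is May 14, 2005.
Interior paint is finished: May 14, 2005 + 8 days = May 22, 2005.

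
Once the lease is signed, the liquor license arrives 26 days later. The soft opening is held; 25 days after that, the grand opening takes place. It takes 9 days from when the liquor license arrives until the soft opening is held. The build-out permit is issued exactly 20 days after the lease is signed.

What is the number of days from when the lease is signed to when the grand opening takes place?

60 days

Causal path: the lease is signed → the liquor license arrives → the soft opening is held → the grand opening takes place.
Total delay along the path: 26 + 9 + 25 = 60 days.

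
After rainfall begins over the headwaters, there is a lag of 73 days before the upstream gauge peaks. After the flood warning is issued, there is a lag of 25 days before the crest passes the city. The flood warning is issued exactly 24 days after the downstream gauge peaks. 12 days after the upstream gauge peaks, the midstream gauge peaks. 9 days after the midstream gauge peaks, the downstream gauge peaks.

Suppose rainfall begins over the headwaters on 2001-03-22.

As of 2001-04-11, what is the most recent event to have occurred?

Rainfall begins over the headwaters

Rainfall begins over the headwaters: Mar 22, 2001.
The upstream gauge peaks: Mar 22, 2001 + 73 days = Jun 3, 2001.
The midstream gauge peaks: Jun 3, 2001 + 12 days = Jun 15, 2001.
The downstream gauge peaks: Jun 15, 2001 + 9 days = Jun 24, 2001.
The flood warning is issued: Jun 24, 2001 + 24 days = Jul 18, 2001.
The crest passes the city: Jul 18, 2001 + 25 days = Aug 12, 2001.
Apr 11, 2001 falls between when rainfall begins over the headwaters (Mar 22, 2001) and when the upstream gauge peaks (Jun 3, 2001).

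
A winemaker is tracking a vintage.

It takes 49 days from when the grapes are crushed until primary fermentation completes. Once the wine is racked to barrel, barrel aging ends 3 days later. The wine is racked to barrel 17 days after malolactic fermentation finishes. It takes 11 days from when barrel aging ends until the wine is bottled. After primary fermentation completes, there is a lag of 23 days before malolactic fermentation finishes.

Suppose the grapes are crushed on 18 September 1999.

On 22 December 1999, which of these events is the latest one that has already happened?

Barrel aging ends

The grapes are crushed: Sep 18, 1999.
Primary fermentation completes: Sep 18, 1999 + 49 days = Nov 6, 1999.
Malolactic fermentation finishes: Nov 6, 1999 + 23 days = Nov 29, 1999.
The wine is racked to barrel: Nov 29, 1999 + 17 days = Dec 16, 1999.
Barrel aging ends: Dec 16, 1999 + 3 days = Dec 19, 1999.
The wine is bottled: Dec 19, 1999 + 11 days = Dec 30, 1999.
Dec 22, 1999 falls between when barrel aging ends (Dec 19, 1999) and when the wine is bottled (Dec 30, 1999).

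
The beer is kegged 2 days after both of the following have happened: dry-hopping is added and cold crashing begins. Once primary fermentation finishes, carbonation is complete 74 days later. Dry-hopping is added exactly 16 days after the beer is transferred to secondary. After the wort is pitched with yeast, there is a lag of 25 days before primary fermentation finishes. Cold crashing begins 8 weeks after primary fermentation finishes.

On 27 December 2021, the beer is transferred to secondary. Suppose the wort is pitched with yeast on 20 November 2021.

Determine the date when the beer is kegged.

The beer is transferred to secondary: Dec 27, 2021.
Dry-hopping is added: Dec 27, 2021 + 16 days = Jan 12, 2022.
The wort is pitched with yeast: Nov 20, 2021.
Primary fermentation finishes: Nov 20, 2021 + 25 days = Dec 15, 2021.
Cold crashing begins: Dec 15, 2021 + 8 weeks = Feb 9, 2022.
Both prerequisites met — dry-hopping is added (Jan 12, 2022), cold crashing begins (Feb 9, 2022); the later is Feb 9, 2022.
The beer is kegged: Feb 9, 2022 + 2 days = Feb 11, 2022.

11 February 2022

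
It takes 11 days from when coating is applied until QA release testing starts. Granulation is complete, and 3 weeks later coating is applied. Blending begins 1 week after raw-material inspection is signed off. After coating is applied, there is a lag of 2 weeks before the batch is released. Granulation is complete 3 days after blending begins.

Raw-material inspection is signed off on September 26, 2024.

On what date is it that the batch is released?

November 10, 2024

Raw-material inspection is signed off: Sep 26, 2024.
Blending begins: Sep 26, 2024 + 1 week = Oct 3, 2024.
Granulation is complete: Oct 3, 2024 + 3 days = Oct 6, 2024.
Coating is applied: Oct 6, 2024 + 3 weeks = Oct 27, 2024.
The batch is released: Oct 27, 2024 + 2 weeks = Nov 10, 2024.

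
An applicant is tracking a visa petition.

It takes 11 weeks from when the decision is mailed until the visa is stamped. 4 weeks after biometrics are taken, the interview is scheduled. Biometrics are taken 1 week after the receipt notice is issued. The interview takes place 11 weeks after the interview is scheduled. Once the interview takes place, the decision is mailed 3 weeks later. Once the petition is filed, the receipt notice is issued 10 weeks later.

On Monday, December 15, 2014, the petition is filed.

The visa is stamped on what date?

Monday, September 21, 2015

The petition is filed: Dec 15, 2014.
The receipt notice is issued: Dec 15, 2014 + 10 weeks = Feb 23, 2015.
Biometrics are taken: Feb 23, 2015 + 1 week = Mar 2, 2015.
The interview is scheduled: Mar 2, 2015 + 4 weeks = Mar 30, 2015.
The interview takes place: Mar 30, 2015 + 11 weeks = Jun 15, 2015.
The decision is mailed: Jun 15, 2015 + 3 weeks = Jul 6, 2015.
The visa is stamped: Jul 6, 2015 + 11 weeks = Sep 21, 2015.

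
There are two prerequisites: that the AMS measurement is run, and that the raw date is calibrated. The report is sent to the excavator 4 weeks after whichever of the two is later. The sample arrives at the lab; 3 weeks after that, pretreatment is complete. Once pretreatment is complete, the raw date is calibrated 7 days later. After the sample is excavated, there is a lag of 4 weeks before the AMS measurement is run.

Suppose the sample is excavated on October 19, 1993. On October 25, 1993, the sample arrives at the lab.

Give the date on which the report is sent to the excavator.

December 20, 1993

The sample is excavated: Oct 19, 1993.
The AMS measurement is run: Oct 19, 1993 + 4 weeks = Nov 16, 1993.
The sample arrives at the lab: Oct 25, 1993.
Pretreatment is complete: Oct 25, 1993 + 3 weeks = Nov 15, 1993.
The raw date is calibrated: Nov 15, 1993 + 7 days = Nov 22, 1993.
Both prerequisites met — the AMS measurement is run (Nov 16, 1993), the raw date is calibrated (Nov 22, 1993); the later is Nov 22, 1993.
The report is sent to the excavator: Nov 22, 1993 + 4 weeks = Dec 20, 1993.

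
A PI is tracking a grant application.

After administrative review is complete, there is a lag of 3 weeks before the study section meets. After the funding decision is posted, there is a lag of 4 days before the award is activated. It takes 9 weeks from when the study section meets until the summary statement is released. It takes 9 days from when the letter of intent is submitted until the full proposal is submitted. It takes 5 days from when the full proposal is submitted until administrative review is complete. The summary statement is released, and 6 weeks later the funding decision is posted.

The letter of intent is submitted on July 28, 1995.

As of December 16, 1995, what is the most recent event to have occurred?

The funding decision is posted

The letter of intent is submitted: Jul 28, 1995.
The full proposal is submitted: Jul 28, 1995 + 9 days = Aug 6, 1995.
Administrative review is complete: Aug 6, 1995 + 5 days = Aug 11, 1995.
The study section meets: Aug 11, 1995 + 3 weeks = Sep 1, 1995.
The summary statement is released: Sep 1, 1995 + 9 weeks = Nov 3, 1995.
The funding decision is posted: Nov 3, 1995 + 6 weeks = Dec 15, 1995.
The award is activated: Dec 15, 1995 + 4 days = Dec 19, 1995.
Dec 16, 1995 falls between when the funding decision is posted (Dec 15, 1995) and when the award is activated (Dec 19, 1995).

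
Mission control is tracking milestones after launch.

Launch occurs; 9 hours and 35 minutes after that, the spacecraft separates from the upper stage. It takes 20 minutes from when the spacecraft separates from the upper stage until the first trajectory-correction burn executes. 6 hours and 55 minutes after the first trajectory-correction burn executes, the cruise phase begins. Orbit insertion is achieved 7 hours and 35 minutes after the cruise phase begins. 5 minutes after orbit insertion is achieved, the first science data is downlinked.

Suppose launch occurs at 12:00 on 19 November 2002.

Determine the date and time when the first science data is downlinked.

12:30 on 20 November 2002

Launch occurs: 12:00 Nov 19, 2002.
The spacecraft separates from the upper stage: 12:00 Nov 19, 2002 + 9h35m = 21:35 Nov 19, 2002.
The first trajectory-correction burn executes: 21:35 Nov 19, 2002 + 20m = 21:55 Nov 19, 2002.
The cruise phase begins: 21:55 Nov 19, 2002 + 6h55m = 04:50 Nov 20, 2002.
Orbit insertion is achieved: 04:50 Nov 20, 2002 + 7h35m = 12:25 Nov 20, 2002.
The first science data is downlinked: 12:25 Nov 20, 2002 + 5m = 12:30 Nov 20, 2002.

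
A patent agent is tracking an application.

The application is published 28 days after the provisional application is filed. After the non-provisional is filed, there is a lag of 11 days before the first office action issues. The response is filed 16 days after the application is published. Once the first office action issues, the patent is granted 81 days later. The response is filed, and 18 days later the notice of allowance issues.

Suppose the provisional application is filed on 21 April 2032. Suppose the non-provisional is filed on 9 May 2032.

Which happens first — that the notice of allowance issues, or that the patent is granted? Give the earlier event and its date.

The notice of allowance issues — 22 June 2032

The provisional application is filed: Apr 21, 2032.
The application is published: Apr 21, 2032 + 28 days = May 19, 2032.
The response is filed: May 19, 2032 + 16 days = Jun 4, 2032.
The notice of allowance issues: Jun 4, 2032 + 18 days = Jun 22, 2032.
The non-provisional is filed: May 9, 2032.
The first office action issues: May 9, 2032 + 11 days = May 20, 2032.
The patent is granted: May 20, 2032 + 81 days = Aug 9, 2032.
Comparing: the notice of allowance issues on Jun 22, 2032 vs the patent is granted on Aug 9, 2032. Earlier: the notice of allowance issues.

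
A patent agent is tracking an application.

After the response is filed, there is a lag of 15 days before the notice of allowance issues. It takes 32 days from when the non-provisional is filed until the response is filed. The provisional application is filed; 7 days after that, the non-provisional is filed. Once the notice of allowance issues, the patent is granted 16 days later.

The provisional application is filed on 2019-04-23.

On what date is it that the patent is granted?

2019-07-02

The provisional application is filed: Apr 23, 2019.
The non-provisional is filed: Apr 23, 2019 + 7 days = Apr 30, 2019.
The response is filed: Apr 30, 2019 + 32 days = Jun 1, 2019.
The notice of allowance issues: Jun 1, 2019 + 15 days = Jun 16, 2019.
The patent is granted: Jun 16, 2019 + 16 days = Jul 2, 2019.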